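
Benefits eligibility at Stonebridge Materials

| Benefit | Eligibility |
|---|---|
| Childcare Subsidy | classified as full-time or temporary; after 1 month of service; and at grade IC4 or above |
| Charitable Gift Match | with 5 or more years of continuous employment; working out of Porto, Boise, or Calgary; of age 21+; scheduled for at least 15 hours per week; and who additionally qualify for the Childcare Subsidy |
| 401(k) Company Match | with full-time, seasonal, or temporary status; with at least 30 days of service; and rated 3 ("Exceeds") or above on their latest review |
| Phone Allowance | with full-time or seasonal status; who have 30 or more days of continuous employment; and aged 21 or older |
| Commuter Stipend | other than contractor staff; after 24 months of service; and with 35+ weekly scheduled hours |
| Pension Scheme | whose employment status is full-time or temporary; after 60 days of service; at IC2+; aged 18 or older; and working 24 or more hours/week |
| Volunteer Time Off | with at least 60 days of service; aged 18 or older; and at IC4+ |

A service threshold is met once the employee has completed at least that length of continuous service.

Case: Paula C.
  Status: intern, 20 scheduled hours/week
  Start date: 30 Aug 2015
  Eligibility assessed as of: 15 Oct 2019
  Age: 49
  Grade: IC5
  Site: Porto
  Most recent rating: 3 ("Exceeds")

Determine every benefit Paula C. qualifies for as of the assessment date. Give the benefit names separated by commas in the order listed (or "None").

Service from 30 Aug 2015 to 15 Oct 2019: 1507 days.
Childcare Subsidy — status intern ✗ (requires full-time or temporary) → not eligible.
Charitable Gift Match — service 1507 days < 5 years (≈1825 days) ✗ → not eligible.
401(k) Company Match — status intern ✗ (requires full-time, seasonal, or temporary) → not eligible.
Phone Allowance — status intern ✗ (requires full-time or seasonal) → not eligible.
Commuter Stipend — status intern ✓ (not excluded); service 1507 days ≥ 24 months (≈720 days) ✓; 20 hrs/wk < 35 ✗ → not eligible.
Pension Scheme — status intern ✗ (requires full-time or temporary) → not eligible.
Volunteer Time Off — service 1507 days ≥ 60 days ✓; age 49 ≥ 18 ✓; grade IC5 ≥ IC4 ✓ → eligible.

Volunteer Time Off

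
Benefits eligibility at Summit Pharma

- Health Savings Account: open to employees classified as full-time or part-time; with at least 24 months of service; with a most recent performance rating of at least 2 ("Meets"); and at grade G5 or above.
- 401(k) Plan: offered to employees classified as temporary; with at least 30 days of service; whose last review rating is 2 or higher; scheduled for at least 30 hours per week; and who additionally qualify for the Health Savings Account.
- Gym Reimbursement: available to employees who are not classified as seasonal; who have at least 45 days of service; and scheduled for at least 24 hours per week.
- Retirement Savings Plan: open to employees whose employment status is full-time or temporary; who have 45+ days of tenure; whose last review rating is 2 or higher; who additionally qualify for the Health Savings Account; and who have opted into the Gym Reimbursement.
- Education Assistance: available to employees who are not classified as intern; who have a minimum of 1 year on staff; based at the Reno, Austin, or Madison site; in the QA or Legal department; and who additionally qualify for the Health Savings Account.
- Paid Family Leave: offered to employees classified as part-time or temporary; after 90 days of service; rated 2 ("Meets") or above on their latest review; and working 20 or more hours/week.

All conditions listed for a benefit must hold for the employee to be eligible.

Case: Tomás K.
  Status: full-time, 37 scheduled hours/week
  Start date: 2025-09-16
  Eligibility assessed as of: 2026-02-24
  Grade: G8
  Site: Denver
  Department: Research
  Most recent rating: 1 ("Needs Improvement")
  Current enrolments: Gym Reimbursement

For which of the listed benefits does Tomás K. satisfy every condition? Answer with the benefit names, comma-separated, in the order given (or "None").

Gym Reimbursement

Service from 2025-09-16 to 2026-02-24: 161 days.
Health Savings Account — status full-time ✓; service 161 days < 24 months (≈720 days) ✗ → not eligible.
401(k) Plan — status full-time ✗ (requires temporary) → not eligible.
Gym Reimbursement — status full-time ✓ (not excluded); service 161 days ≥ 45 days ✓; 37 hrs/wk ≥ 24 ✓ → eligible.
Retirement Savings Plan — status full-time ✓; service 161 days ≥ 45 days ✓; rating 1 < 2 ✗ → not eligible.
Education Assistance — status full-time ✓ (not excluded); service 161 days < 1 year (≈365 days) ✗ → not eligible.
Paid Family Leave — status full-time ✗ (requires part-time or temporary) → not eligible.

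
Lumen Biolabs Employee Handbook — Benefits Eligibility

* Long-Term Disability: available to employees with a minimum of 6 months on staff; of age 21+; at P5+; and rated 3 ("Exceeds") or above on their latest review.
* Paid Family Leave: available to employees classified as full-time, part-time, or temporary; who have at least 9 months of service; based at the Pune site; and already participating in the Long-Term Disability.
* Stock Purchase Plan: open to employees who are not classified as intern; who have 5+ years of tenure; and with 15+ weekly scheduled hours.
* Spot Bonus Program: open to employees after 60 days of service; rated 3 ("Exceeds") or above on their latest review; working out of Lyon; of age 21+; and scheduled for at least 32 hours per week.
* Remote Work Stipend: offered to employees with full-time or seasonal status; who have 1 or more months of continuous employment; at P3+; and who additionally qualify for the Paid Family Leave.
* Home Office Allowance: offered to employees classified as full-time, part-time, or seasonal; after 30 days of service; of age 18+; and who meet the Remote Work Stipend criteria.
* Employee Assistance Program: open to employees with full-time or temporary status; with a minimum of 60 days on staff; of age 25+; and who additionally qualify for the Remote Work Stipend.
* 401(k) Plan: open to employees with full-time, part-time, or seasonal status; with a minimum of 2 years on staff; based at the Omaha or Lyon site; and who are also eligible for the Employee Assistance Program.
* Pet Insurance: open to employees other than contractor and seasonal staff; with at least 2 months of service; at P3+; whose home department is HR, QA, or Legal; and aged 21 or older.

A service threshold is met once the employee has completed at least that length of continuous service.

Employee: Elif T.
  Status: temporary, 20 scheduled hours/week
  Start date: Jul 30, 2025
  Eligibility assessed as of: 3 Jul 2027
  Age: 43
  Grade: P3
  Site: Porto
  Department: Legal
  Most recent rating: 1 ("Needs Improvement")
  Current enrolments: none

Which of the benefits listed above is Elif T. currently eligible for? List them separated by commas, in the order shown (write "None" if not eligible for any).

Pet Insurance

Service from Jul 30, 2025 to 3 Jul 2027: 703 days.
Long-Term Disability — service 703 days ≥ 6 months (≈180 days) ✓; age 43 ≥ 21 ✓; grade P3 < P5 ✗ → not eligible.
Paid Family Leave — status temporary ✓; service 703 days ≥ 9 months (≈270 days) ✓; site Porto ✗ (not Pune) → not eligible.
Stock Purchase Plan — status temporary ✓ (not excluded); service 703 days < 5 years (≈1825 days) ✗ → not eligible.
Spot Bonus Program — service 703 days ≥ 60 days ✓; rating 1 < 3 ✗ → not eligible.
Remote Work Stipend — status temporary ✗ (requires full-time or seasonal) → not eligible.
Home Office Allowance — status temporary ✗ (requires full-time, part-time, or seasonal) → not eligible.
Employee Assistance Program — status temporary ✓; service 703 days ≥ 60 days ✓; age 43 ≥ 25 ✓; not eligible for Remote Work Stipend ✗ → not eligible.
401(k) Plan — status temporary ✗ (requires full-time, part-time, or seasonal) → not eligible.
Pet Insurance — status temporary ✓ (not excluded); service 703 days ≥ 2 months (≈60 days) ✓; grade P3 ≥ P3 ✓; dept Legal ✓; age 43 ≥ 21 ✓ → eligible.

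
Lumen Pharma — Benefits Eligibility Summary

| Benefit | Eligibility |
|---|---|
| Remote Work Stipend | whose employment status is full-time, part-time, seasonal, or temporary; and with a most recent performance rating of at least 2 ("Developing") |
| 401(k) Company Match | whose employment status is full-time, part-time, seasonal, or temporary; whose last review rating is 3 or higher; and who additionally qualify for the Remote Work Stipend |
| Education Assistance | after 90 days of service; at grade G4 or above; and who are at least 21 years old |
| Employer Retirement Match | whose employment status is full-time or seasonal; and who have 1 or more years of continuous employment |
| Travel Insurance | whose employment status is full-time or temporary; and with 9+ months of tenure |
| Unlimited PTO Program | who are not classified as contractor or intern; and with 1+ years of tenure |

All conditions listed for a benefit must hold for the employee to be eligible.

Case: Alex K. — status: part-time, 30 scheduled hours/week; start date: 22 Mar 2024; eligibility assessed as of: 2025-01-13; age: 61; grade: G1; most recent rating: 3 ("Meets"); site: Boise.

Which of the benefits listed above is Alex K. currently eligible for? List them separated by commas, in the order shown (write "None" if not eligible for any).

Service from 22 Mar 2024 to 2025-01-13: 297 days.
Remote Work Stipend — status part-time ✓; rating 3 ≥ 2 ✓ → eligible.
401(k) Company Match — status part-time ✓; rating 3 ≥ 3 ✓; eligible for Remote Work Stipend ✓ → eligible.
Education Assistance — service 297 days ≥ 90 days ✓; grade G1 < G4 ✗ → not eligible.
Employer Retirement Match — status part-time ✗ (requires full-time or seasonal) → not eligible.
Travel Insurance — status part-time ✗ (requires full-time or temporary) → not eligible.
Unlimited PTO Program — status part-time ✓ (not excluded); service 297 days < 1 year (≈365 days) ✗ → not eligible.

Remote Work Stipend, 401(k) Company Match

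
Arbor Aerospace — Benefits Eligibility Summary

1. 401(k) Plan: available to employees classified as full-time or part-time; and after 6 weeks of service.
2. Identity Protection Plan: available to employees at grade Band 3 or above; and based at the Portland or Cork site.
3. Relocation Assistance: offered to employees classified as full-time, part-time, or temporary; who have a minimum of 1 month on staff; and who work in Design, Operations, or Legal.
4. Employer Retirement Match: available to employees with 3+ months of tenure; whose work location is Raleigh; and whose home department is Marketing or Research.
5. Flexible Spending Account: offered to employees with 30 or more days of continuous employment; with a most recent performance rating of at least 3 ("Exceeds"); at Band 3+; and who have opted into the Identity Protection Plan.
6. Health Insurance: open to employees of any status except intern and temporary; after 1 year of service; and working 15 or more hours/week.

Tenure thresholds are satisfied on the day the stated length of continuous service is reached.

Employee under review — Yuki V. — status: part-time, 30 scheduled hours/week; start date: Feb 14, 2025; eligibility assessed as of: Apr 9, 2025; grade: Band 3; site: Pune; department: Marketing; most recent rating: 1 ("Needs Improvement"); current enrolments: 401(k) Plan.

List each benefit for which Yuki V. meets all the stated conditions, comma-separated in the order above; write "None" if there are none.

Service from Feb 14, 2025 to Apr 9, 2025: 54 days.
401(k) Plan — status part-time ✓; service 54 days ≥ 6 weeks (≈42 days) ✓ → eligible.
Identity Protection Plan — grade Band 3 ≥ Band 3 ✓; site Pune ✗ (not Portland or Cork) → not eligible.
Relocation Assistance — status part-time ✓; service 54 days ≥ 1 month (≈30 days) ✓; dept Marketing ✗ → not eligible.
Employer Retirement Match — service 54 days < 3 months (≈90 days) ✗ → not eligible.
Flexible Spending Account — service 54 days ≥ 30 days ✓; rating 1 < 3 ✗ → not eligible.
Health Insurance — status part-time ✓ (not excluded); service 54 days < 1 year (≈365 days) ✗ → not eligible.

401(k) Plan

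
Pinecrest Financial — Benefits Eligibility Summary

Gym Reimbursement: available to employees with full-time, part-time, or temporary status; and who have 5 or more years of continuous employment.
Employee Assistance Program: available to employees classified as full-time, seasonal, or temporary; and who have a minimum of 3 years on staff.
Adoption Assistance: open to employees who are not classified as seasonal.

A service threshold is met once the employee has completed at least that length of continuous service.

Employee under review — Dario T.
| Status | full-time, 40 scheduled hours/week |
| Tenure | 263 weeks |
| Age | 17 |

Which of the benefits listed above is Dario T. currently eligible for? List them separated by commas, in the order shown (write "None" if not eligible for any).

Gym Reimbursement — status full-time ✓; service 263 weeks ≥ 5 years (≈1825 days) ✓ → eligible.
Employee Assistance Program — status full-time ✓; service 263 weeks ≥ 3 years (≈1095 days) ✓ → eligible.
Adoption Assistance — status full-time ✓ (not excluded) → eligible.

Gym Reimbursement, Employee Assistance Program, Adoption Assistance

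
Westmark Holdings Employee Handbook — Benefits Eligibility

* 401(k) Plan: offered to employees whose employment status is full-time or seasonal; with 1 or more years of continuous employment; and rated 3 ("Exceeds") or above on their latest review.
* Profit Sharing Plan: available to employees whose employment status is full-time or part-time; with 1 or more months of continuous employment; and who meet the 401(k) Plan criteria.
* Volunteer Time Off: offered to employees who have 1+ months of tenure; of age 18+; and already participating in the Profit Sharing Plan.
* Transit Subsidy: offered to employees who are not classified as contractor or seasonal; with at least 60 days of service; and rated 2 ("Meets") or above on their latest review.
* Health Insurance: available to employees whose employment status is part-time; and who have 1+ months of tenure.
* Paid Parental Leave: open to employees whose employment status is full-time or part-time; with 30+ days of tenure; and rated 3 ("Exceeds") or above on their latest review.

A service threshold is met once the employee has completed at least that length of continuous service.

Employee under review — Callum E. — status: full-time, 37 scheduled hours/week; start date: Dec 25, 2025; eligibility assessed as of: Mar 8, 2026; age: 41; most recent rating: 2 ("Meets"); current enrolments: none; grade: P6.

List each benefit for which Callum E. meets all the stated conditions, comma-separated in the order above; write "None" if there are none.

Service from Dec 25, 2025 to Mar 8, 2026: 73 days.
401(k) Plan — status full-time ✓; service 73 days < 1 year (≈365 days) ✗ → not eligible.
Profit Sharing Plan — status full-time ✓; service 73 days ≥ 1 month (≈30 days) ✓; not eligible for 401(k) Plan ✗ → not eligible.
Volunteer Time Off — service 73 days ≥ 1 month (≈30 days) ✓; age 41 ≥ 18 ✓; not enrolled in Profit Sharing Plan ✗ → not eligible.
Transit Subsidy — status full-time ✓ (not excluded); service 73 days ≥ 60 days ✓; rating 2 ≥ 2 ✓ → eligible.
Health Insurance — status full-time ✗ (requires part-time) → not eligible.
Paid Parental Leave — status full-time ✓; service 73 days ≥ 30 days ✓; rating 2 < 3 ✗ → not eligible.

Transit Subsidy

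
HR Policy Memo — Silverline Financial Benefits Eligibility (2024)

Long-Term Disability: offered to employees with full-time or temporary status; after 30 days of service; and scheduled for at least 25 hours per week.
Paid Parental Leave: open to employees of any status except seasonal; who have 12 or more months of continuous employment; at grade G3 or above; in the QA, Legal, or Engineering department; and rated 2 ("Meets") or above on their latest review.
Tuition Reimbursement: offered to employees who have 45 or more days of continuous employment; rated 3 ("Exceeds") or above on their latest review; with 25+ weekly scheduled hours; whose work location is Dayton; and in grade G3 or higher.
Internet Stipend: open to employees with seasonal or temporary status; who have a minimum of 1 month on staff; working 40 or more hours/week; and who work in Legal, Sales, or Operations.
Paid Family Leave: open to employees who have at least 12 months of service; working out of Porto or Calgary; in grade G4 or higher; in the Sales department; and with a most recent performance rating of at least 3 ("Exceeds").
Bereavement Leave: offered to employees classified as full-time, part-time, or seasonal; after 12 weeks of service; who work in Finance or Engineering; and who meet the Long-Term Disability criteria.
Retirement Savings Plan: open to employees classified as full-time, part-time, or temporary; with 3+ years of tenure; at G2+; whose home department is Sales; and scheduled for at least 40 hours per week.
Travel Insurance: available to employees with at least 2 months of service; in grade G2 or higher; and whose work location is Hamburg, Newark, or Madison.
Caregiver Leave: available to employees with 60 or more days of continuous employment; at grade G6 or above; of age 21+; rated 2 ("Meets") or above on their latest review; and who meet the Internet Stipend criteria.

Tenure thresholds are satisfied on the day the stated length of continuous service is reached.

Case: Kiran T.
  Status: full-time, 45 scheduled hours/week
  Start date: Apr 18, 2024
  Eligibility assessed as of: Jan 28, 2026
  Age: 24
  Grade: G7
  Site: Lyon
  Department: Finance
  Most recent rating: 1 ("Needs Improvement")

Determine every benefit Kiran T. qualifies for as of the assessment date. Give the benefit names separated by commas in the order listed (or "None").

Service from Apr 18, 2024 to Jan 28, 2026: 650 days.
Long-Term Disability — status full-time ✓; service 650 days ≥ 30 days ✓; 45 hrs/wk ≥ 25 ✓ → eligible.
Paid Parental Leave — status full-time ✓ (not excluded); service 650 days ≥ 12 months (≈360 days) ✓; grade G7 ≥ G3 ✓; dept Finance ✗ → not eligible.
Tuition Reimbursement — service 650 days ≥ 45 days ✓; rating 1 < 3 ✗ → not eligible.
Internet Stipend — status full-time ✗ (requires seasonal or temporary) → not eligible.
Paid Family Leave — service 650 days ≥ 12 months (≈360 days) ✓; site Lyon ✗ (not Porto or Calgary) → not eligible.
Bereavement Leave — status full-time ✓; service 650 days ≥ 12 weeks (≈84 days) ✓; dept Finance ✓; eligible for Long-Term Disability ✓ → eligible.
Retirement Savings Plan — status full-time ✓; service 650 days < 3 years (≈1095 days) ✗ → not eligible.
Travel Insurance — service 650 days ≥ 2 months (≈60 days) ✓; grade G7 ≥ G2 ✓; site Lyon ✗ (not Hamburg, Newark, or Madison) → not eligible.
Caregiver Leave — service 650 days ≥ 60 days ✓; grade G7 ≥ G6 ✓; age 24 ≥ 21 ✓; rating 1 < 2 ✗ → not eligible.

Long-Term Disability, Bereavement Leave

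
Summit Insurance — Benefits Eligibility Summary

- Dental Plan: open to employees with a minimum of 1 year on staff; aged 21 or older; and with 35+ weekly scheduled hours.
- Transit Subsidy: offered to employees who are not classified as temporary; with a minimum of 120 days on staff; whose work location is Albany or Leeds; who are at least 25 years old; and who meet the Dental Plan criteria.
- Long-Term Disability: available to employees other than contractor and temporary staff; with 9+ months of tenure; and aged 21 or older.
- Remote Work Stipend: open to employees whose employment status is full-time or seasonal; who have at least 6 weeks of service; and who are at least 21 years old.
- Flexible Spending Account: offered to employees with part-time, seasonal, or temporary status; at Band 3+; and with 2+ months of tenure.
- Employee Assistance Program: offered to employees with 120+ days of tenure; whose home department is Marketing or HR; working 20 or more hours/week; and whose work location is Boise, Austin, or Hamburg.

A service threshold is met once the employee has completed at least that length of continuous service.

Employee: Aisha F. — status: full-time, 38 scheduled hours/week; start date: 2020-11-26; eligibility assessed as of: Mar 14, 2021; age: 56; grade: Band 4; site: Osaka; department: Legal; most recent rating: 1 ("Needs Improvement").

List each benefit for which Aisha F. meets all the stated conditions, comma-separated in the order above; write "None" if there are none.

Remote Work Stipend

Service from 2020-11-26 to Mar 14, 2021: 108 days.
Dental Plan — service 108 days < 1 year (≈365 days) ✗ → not eligible.
Transit Subsidy — status full-time ✓ (not excluded); service 108 days < 120 days ✗ → not eligible.
Long-Term Disability — status full-time ✓ (not excluded); service 108 days < 9 months (≈270 days) ✗ → not eligible.
Remote Work Stipend — status full-time ✓; service 108 days ≥ 6 weeks (≈42 days) ✓; age 56 ≥ 21 ✓ → eligible.
Flexible Spending Account — status full-time ✗ (requires part-time, seasonal, or temporary) → not eligible.
Employee Assistance Program — service 108 days < 120 days ✗ → not eligible.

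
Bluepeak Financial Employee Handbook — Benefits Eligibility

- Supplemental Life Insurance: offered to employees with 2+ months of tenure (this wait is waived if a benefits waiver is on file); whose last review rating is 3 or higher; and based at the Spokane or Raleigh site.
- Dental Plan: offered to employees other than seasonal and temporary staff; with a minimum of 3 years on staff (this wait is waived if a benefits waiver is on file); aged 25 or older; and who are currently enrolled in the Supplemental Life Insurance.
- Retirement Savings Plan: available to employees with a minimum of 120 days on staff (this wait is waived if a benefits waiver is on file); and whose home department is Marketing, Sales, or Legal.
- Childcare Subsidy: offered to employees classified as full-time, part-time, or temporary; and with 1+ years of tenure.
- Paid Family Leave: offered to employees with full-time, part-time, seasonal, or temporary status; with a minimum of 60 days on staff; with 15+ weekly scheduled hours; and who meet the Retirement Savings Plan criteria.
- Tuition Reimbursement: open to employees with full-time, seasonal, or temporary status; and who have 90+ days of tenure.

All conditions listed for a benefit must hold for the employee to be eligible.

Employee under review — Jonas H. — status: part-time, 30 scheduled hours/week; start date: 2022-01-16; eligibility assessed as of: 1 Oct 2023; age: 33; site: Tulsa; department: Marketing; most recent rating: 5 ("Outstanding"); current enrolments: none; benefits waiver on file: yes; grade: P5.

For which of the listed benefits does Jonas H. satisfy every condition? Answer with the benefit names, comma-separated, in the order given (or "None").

Service from 2022-01-16 to 1 Oct 2023: 623 days.
Supplemental Life Insurance — benefits waiver on file ✓; rating 5 ≥ 3 ✓; site Tulsa ✗ (not Spokane or Raleigh) → not eligible.
Dental Plan — status part-time ✓ (not excluded); benefits waiver on file ✓; age 33 ≥ 25 ✓; not enrolled in Supplemental Life Insurance ✗ → not eligible.
Retirement Savings Plan — benefits waiver on file ✓; dept Marketing ✓ → eligible.
Childcare Subsidy — status part-time ✓; service 623 days ≥ 1 year (≈365 days) ✓ → eligible.
Paid Family Leave — status part-time ✓; service 623 days ≥ 60 days ✓; 30 hrs/wk ≥ 15 ✓; eligible for Retirement Savings Plan ✓ → eligible.
Tuition Reimbursement — status part-time ✗ (requires full-time, seasonal, or temporary) → not eligible.

Retirement Savings Plan, Childcare Subsidy, Paid Family Leave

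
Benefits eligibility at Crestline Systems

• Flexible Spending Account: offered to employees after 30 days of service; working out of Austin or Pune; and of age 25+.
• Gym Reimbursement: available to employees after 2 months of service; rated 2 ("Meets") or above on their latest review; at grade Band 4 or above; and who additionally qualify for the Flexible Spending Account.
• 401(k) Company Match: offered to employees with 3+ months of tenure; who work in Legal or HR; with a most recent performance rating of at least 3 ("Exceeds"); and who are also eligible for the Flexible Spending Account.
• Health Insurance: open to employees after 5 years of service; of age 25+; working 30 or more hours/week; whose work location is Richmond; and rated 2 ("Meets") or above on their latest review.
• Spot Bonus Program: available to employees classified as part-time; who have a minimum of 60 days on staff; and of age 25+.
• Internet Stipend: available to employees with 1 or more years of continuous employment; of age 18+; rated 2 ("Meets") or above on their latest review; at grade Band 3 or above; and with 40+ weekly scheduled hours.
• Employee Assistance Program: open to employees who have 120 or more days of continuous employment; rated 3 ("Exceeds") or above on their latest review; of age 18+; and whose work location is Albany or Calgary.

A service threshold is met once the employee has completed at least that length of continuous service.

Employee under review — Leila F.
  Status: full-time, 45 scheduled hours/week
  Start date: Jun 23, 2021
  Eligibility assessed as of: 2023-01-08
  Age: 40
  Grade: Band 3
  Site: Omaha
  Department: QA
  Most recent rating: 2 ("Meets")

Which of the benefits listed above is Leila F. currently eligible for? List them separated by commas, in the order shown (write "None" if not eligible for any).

Internet Stipend

Service from Jun 23, 2021 to 2023-01-08: 564 days.
Flexible Spending Account — service 564 days ≥ 30 days ✓; site Omaha ✗ (not Austin or Pune) → not eligible.
Gym Reimbursement — service 564 days ≥ 2 months (≈60 days) ✓; rating 2 ≥ 2 ✓; grade Band 3 < Band 4 ✗ → not eligible.
401(k) Company Match — service 564 days ≥ 3 months (≈90 days) ✓; dept QA ✗ → not eligible.
Health Insurance — service 564 days < 5 years (≈1825 days) ✗ → not eligible.
Spot Bonus Program — status full-time ✗ (requires part-time) → not eligible.
Internet Stipend — service 564 days ≥ 1 year (≈365 days) ✓; age 40 ≥ 18 ✓; rating 2 ≥ 2 ✓; grade Band 3 ≥ Band 3 ✓; 45 hrs/wk ≥ 40 ✓ → eligible.
Employee Assistance Program — service 564 days ≥ 120 days ✓; rating 2 < 3 ✗ → not eligible.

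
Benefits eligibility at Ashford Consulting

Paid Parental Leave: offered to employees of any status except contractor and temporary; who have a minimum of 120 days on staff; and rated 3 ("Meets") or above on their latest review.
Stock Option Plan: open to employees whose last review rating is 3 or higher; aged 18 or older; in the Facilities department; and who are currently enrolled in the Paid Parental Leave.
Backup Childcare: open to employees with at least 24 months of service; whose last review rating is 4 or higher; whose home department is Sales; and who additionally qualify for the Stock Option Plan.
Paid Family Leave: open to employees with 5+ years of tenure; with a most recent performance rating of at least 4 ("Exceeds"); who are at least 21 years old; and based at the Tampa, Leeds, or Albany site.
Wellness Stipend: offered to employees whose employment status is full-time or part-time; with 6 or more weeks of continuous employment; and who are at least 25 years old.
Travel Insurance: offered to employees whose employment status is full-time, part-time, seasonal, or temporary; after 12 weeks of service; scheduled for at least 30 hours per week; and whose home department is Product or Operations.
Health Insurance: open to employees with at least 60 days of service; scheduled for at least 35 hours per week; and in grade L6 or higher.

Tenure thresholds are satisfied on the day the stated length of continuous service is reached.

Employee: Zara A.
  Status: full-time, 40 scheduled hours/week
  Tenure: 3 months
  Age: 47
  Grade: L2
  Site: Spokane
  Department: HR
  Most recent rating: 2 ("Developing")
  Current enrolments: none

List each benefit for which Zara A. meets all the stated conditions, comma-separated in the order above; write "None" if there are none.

Wellness Stipend

Paid Parental Leave — status full-time ✓ (not excluded); service 3 months < 120 days ✗ → not eligible.
Stock Option Plan — rating 2 < 3 ✗ → not eligible.
Backup Childcare — service 3 months < 24 months ✗ → not eligible.
Paid Family Leave — service 3 months < 5 years (≈1825 days) ✗ → not eligible.
Wellness Stipend — status full-time ✓; service 3 months ≥ 6 weeks (≈42 days) ✓; age 47 ≥ 25 ✓ → eligible.
Travel Insurance — status full-time ✓; service 3 months ≥ 12 weeks (≈84 days) ✓; 40 hrs/wk ≥ 30 ✓; dept HR ✗ → not eligible.
Health Insurance — service 3 months ≥ 60 days ✓; 40 hrs/wk ≥ 35 ✓; grade L2 < L6 ✗ → not eligible.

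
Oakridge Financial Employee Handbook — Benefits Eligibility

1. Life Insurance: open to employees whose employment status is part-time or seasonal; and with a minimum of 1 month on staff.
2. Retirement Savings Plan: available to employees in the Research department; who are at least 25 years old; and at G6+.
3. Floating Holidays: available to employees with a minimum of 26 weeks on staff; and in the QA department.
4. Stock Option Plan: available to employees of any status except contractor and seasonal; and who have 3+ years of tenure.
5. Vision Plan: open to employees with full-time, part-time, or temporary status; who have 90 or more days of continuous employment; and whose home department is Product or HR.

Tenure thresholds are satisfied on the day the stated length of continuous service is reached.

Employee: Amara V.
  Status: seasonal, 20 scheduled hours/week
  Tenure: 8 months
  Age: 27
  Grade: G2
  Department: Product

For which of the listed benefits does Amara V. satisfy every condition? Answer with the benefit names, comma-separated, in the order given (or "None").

Life Insurance

Life Insurance — status seasonal ✓; service 8 months ≥ 1 month ✓ → eligible.
Retirement Savings Plan — dept Product ✗ → not eligible.
Floating Holidays — service 8 months ≥ 26 weeks (≈182 days) ✓; dept Product ✗ → not eligible.
Stock Option Plan — status seasonal ✗ (excluded) → not eligible.
Vision Plan — status seasonal ✗ (requires full-time, part-time, or temporary) → not eligible.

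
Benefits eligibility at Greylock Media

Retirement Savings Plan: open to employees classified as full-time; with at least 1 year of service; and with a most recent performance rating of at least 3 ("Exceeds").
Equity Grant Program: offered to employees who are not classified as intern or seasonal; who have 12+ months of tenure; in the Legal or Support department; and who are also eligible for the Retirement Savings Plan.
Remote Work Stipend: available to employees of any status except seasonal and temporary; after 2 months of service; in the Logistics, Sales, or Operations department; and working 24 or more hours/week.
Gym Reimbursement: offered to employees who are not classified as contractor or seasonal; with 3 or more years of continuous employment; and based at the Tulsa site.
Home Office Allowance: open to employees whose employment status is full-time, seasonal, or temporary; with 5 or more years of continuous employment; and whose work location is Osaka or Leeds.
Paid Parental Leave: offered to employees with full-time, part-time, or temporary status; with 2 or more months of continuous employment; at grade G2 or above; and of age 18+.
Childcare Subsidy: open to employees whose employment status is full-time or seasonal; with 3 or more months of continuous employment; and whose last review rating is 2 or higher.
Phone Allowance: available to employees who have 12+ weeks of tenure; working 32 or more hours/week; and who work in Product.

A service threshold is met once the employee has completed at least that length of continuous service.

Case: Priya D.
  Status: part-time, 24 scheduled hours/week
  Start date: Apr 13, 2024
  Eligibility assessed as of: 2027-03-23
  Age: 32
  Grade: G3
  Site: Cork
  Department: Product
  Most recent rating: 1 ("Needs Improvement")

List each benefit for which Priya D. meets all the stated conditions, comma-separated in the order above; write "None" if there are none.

Paid Parental Leave

Service from Apr 13, 2024 to 2027-03-23: 1074 days.
Retirement Savings Plan — status part-time ✗ (requires full-time) → not eligible.
Equity Grant Program — status part-time ✓ (not excluded); service 1074 days ≥ 12 months (≈360 days) ✓; dept Product ✗ → not eligible.
Remote Work Stipend — status part-time ✓ (not excluded); service 1074 days ≥ 2 months (≈60 days) ✓; dept Product ✗ → not eligible.
Gym Reimbursement — status part-time ✓ (not excluded); service 1074 days < 3 years (≈1095 days) ✗ → not eligible.
Home Office Allowance — status part-time ✗ (requires full-time, seasonal, or temporary) → not eligible.
Paid Parental Leave — status part-time ✓; service 1074 days ≥ 2 months (≈60 days) ✓; grade G3 ≥ G2 ✓; age 32 ≥ 18 ✓ → eligible.
Childcare Subsidy — status part-time ✗ (requires full-time or seasonal) → not eligible.
Phone Allowance — service 1074 days ≥ 12 weeks (≈84 days) ✓; 24 hrs/wk < 32 ✗ → not eligible.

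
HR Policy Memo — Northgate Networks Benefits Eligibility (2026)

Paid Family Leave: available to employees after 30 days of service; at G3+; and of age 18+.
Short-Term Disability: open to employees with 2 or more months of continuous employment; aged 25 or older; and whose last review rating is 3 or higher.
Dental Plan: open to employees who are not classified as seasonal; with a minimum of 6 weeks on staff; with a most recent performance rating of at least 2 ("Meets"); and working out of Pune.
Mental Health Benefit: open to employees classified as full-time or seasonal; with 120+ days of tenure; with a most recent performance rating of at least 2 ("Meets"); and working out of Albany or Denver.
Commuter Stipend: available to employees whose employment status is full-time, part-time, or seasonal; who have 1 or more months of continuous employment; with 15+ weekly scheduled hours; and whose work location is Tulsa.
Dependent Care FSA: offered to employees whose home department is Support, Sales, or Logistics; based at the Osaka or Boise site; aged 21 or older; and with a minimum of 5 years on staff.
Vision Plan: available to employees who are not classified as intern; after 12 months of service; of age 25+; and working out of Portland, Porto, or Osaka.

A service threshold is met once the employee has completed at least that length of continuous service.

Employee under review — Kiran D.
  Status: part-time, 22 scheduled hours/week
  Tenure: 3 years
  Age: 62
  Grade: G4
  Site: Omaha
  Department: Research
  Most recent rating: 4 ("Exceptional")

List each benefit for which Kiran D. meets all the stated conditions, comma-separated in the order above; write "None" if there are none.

Paid Family Leave, Short-Term Disability

Paid Family Leave — service 3 years ≥ 30 days ✓; grade G4 ≥ G3 ✓; age 62 ≥ 18 ✓ → eligible.
Short-Term Disability — service 3 years ≥ 2 months (≈60 days) ✓; age 62 ≥ 25 ✓; rating 4 ≥ 3 ✓ → eligible.
Dental Plan — status part-time ✓ (not excluded); service 3 years ≥ 6 weeks (≈42 days) ✓; rating 4 ≥ 2 ✓; site Omaha ✗ (not Pune) → not eligible.
Mental Health Benefit — status part-time ✗ (requires full-time or seasonal) → not eligible.
Commuter Stipend — status part-time ✓; service 3 years ≥ 1 month (≈30 days) ✓; 22 hrs/wk ≥ 15 ✓; site Omaha ✗ (not Tulsa) → not eligible.
Dependent Care FSA — dept Research ✗ → not eligible.
Vision Plan — status part-time ✓ (not excluded); service 3 years ≥ 12 months (≈360 days) ✓; age 62 ≥ 25 ✓; site Omaha ✗ (not Portland, Porto, or Osaka) → not eligible.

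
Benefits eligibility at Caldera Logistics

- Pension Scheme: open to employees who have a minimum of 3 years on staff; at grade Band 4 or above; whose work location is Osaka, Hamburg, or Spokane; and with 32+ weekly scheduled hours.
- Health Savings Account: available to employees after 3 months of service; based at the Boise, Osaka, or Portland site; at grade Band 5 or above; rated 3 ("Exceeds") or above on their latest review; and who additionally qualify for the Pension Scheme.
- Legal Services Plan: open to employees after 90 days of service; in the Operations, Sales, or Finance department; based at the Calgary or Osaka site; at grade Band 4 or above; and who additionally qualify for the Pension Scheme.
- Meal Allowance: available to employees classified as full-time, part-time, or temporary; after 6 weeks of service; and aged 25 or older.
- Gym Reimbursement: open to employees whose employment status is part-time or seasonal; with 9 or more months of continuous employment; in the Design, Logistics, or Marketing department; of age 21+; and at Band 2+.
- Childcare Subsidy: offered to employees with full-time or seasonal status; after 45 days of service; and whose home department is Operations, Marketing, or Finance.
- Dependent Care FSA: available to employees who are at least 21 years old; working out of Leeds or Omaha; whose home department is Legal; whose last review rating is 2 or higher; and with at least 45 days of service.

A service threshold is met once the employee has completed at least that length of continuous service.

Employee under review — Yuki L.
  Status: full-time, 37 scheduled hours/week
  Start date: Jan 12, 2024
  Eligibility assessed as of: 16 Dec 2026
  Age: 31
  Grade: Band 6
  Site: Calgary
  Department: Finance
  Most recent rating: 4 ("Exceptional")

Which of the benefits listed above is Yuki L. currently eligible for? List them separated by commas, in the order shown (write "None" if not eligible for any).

Service from Jan 12, 2024 to 16 Dec 2026: 1069 days.
Pension Scheme — service 1069 days < 3 years (≈1095 days) ✗ → not eligible.
Health Savings Account — service 1069 days ≥ 3 months (≈90 days) ✓; site Calgary ✗ (not Boise, Osaka, or Portland) → not eligible.
Legal Services Plan — service 1069 days ≥ 90 days ✓; dept Finance ✓; site Calgary ✓; grade Band 6 ≥ Band 4 ✓; not eligible for Pension Scheme ✗ → not eligible.
Meal Allowance — status full-time ✓; service 1069 days ≥ 6 weeks (≈42 days) ✓; age 31 ≥ 25 ✓ → eligible.
Gym Reimbursement — status full-time ✗ (requires part-time or seasonal) → not eligible.
Childcare Subsidy — status full-time ✓; service 1069 days ≥ 45 days ✓; dept Finance ✓ → eligible.
Dependent Care FSA — age 31 ≥ 21 ✓; site Calgary ✗ (not Leeds or Omaha) → not eligible.

Meal Allowance, Childcare Subsidy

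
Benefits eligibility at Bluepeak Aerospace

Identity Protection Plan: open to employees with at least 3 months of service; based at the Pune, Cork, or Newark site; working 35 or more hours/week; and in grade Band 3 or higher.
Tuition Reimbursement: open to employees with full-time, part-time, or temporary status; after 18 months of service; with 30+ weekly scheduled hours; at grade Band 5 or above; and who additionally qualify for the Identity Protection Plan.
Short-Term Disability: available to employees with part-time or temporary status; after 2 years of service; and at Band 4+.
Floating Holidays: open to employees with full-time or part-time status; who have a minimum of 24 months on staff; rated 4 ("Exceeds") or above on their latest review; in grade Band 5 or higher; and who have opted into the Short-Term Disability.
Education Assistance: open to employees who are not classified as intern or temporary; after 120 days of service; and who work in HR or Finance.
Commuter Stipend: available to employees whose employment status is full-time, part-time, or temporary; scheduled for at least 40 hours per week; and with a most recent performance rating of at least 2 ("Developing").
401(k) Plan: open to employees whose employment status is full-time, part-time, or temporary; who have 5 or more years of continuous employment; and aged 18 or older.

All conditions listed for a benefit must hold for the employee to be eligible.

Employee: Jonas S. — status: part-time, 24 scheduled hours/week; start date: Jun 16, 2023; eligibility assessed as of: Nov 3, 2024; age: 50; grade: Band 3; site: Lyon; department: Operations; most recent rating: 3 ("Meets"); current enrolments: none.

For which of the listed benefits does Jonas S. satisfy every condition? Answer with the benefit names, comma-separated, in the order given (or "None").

None

Service from Jun 16, 2023 to Nov 3, 2024: 506 days.
Identity Protection Plan — service 506 days ≥ 3 months (≈90 days) ✓; site Lyon ✗ (not Pune, Cork, or Newark) → not eligible.
Tuition Reimbursement — status part-time ✓; service 506 days < 18 months (≈540 days) ✗ → not eligible.
Short-Term Disability — status part-time ✓; service 506 days < 2 years (≈730 days) ✗ → not eligible.
Floating Holidays — status part-time ✓; service 506 days < 24 months (≈720 days) ✗ → not eligible.
Education Assistance — status part-time ✓ (not excluded); service 506 days ≥ 120 days ✓; dept Operations ✗ → not eligible.
Commuter Stipend — status part-time ✓; 24 hrs/wk < 40 ✗ → not eligible.
401(k) Plan — status part-time ✓; service 506 days < 5 years (≈1825 days) ✗ → not eligible.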